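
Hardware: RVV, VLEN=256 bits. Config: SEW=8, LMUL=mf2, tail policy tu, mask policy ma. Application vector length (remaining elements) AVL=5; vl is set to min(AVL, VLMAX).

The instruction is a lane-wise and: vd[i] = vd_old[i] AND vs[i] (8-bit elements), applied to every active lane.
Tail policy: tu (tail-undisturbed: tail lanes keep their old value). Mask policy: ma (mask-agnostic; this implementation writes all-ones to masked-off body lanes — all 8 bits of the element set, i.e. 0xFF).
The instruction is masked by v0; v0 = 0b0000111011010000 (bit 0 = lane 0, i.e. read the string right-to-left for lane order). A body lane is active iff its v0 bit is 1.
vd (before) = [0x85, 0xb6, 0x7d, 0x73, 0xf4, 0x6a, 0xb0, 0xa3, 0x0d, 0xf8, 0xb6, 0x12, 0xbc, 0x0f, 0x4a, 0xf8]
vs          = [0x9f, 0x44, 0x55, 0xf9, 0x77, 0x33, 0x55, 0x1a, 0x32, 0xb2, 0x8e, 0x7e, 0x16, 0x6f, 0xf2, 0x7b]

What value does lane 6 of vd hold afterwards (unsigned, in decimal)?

lanes per group: 256·1/2/8 = 16
AVL=5 ≤ VLMAX=16, so vl = 5
vd[0] mask-off/ones -> 0xff
vd[1] mask-off/ones -> 0xff
vd[2] mask-off/ones -> 0xff
vd[3] mask-off/ones -> 0xff
vd[4] and(0xf4,0x77) -> 0x74
vd[5] tail/keep -> 0x6a
vd[6] tail/keep -> 0xb0
vd[7] tail/keep -> 0xa3
vd[8] tail/keep -> 0x0d
vd[9] tail/keep -> 0xf8
vd[10] tail/keep -> 0xb6
vd[11] tail/keep -> 0x12
vd[12] tail/keep -> 0xbc
vd[13] tail/keep -> 0x0f
vd[14] tail/keep -> 0x4a
vd[15] tail/keep -> 0xf8

vd[6] = 176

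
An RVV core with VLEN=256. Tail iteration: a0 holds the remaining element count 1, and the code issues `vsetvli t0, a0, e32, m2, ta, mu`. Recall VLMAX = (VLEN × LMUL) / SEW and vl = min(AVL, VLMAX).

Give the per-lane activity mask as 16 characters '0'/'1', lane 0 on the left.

VLMAX = (256 × 2) / 32 = 16 lanes
vl ← min(1, 16) = 1
bits (lane 0 leftmost): 1000000000000000

predicate = 1000000000000000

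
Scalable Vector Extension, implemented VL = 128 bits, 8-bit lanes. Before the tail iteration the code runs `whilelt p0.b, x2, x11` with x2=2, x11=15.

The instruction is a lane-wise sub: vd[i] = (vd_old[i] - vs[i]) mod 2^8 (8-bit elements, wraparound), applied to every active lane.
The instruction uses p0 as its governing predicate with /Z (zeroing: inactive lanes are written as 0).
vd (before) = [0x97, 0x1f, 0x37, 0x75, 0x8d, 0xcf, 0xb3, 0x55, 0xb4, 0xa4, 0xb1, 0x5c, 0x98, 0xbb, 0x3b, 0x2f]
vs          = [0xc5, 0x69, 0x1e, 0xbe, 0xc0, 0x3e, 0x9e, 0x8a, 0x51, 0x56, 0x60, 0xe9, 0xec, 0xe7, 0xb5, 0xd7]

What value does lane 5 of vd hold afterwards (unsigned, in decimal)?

128-bit reg / 8-bit elem → 16 lanes
p0[j] = (2+j < 15); true for j=0..12 → 13 lanes set
lane  0: sub(0x97,0xc5) ⇒ 0xd2
lane  1: sub(0x1f,0x69) ⇒ 0xb6
lane  2: sub(0x37,0x1e) ⇒ 0x19
lane  3: sub(0x75,0xbe) ⇒ 0xb7
lane  4: sub(0x8d,0xc0) ⇒ 0xcd
lane  5: sub(0xcf,0x3e) ⇒ 0x91
lane  6: sub(0xb3,0x9e) ⇒ 0x15
lane  7: sub(0x55,0x8a) ⇒ 0xcb
lane  8: sub(0xb4,0x51) ⇒ 0x63
lane  9: sub(0xa4,0x56) ⇒ 0x4e
lane 10: sub(0xb1,0x60) ⇒ 0x51
lane 11: sub(0x5c,0xe9) ⇒ 0x73
lane 12: sub(0x98,0xec) ⇒ 0xac
lane 13: tail/zero ⇒ 0x00
lane 14: tail/zero ⇒ 0x00
lane 15: tail/zero ⇒ 0x00

vd[5] = 145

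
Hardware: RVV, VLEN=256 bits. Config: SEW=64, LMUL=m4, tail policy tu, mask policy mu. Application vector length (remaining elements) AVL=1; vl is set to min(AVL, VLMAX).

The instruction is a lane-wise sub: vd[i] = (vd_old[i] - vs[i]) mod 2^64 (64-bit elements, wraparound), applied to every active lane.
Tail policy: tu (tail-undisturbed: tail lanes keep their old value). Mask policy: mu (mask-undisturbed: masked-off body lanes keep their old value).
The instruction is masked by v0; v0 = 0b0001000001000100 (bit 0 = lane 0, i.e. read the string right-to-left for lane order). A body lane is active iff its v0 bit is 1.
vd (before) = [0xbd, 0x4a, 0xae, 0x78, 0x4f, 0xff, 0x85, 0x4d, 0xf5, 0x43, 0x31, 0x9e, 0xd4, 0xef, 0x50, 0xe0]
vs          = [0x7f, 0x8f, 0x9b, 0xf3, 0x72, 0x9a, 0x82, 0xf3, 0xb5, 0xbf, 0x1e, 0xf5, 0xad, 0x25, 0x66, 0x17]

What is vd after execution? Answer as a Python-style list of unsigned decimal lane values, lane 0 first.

vd = [189, 74, 174, 120, 79, 255, 133, 77, 245, 67, 49, 158, 212, 239, 80, 224]

lanes per group: 256·4/64 = 16
vl = min(AVL, VLMAX) = min(1, 16) = 1
lane  0: mask-off/keep ⇒ 0xbd
lane  1: tail/keep ⇒ 0x4a
lane  2: tail/keep ⇒ 0xae
lane  3: tail/keep ⇒ 0x78
lane  4: tail/keep ⇒ 0x4f
lane  5: tail/keep ⇒ 0xff
lane  6: tail/keep ⇒ 0x85
lane  7: tail/keep ⇒ 0x4d
lane  8: tail/keep ⇒ 0xf5
lane  9: tail/keep ⇒ 0x43
lane 10: tail/keep ⇒ 0x31
lane 11: tail/keep ⇒ 0x9e
lane 12: tail/keep ⇒ 0xd4
lane 13: tail/keep ⇒ 0xef
lane 14: tail/keep ⇒ 0x50
lane 15: tail/keep ⇒ 0xe0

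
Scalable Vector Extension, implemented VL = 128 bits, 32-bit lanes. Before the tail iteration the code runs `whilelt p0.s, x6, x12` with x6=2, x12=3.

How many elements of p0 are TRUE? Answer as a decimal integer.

vl = 1

register lanes = 128/32 = 4
active while 2+j < 3, i.e. j ∈ [0,1) capped at 4 ⇒ 1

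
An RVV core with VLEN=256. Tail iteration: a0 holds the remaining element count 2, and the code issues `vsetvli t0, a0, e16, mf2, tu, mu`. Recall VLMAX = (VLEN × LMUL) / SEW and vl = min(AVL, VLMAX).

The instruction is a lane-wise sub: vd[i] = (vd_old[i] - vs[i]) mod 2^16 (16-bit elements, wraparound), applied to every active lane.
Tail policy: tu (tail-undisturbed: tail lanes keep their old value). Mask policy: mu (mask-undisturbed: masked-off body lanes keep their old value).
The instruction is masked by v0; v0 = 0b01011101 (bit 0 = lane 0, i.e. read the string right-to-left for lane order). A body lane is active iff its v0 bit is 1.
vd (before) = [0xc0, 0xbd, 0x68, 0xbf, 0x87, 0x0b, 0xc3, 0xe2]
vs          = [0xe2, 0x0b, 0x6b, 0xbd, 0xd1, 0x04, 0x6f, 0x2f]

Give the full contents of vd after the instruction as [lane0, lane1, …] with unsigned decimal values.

vd = [65502, 189, 104, 191, 135, 11, 195, 226]

VLMAX = (256 × 1/2) / 16 = 8 lanes
vl = min(AVL, VLMAX) = min(2, 8) = 2
vd[0] sub(0xc0,0xe2) -> 0xffde
vd[1] mask-off/keep -> 0xbd
vd[2] tail/keep -> 0x68
vd[3] tail/keep -> 0xbf
vd[4] tail/keep -> 0x87
vd[5] tail/keep -> 0x0b
vd[6] tail/keep -> 0xc3
vd[7] tail/keep -> 0xe2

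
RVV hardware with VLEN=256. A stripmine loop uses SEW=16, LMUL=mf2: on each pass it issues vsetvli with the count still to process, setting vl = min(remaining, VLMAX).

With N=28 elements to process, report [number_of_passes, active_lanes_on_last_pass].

[iterations, last_vl] = [4, 4]

VLMAX = (256 × 1/2) / 16 = 8 lanes
28 elements at 8/iter → 4 passes, remainder 4 on the last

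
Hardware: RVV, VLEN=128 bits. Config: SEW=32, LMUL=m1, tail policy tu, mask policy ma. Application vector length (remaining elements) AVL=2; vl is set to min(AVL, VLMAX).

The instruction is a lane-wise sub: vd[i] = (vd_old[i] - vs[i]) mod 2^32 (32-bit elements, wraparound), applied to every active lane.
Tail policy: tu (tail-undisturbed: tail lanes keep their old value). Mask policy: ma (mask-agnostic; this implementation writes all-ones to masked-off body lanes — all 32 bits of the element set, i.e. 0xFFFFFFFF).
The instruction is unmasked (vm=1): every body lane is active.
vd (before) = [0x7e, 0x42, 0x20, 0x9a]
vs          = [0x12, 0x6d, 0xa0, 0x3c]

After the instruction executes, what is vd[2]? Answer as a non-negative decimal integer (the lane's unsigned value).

VLMAX = (128 × 1) / 32 = 4 lanes
vl ← min(2, 4) = 2
vd[0] sub(0x7e,0x12) -> 0x6c
vd[1] sub(0x42,0x6d) -> 0xffffffd5
vd[2] tail/keep -> 0x20
vd[3] tail/keep -> 0x9a

vd[2] = 32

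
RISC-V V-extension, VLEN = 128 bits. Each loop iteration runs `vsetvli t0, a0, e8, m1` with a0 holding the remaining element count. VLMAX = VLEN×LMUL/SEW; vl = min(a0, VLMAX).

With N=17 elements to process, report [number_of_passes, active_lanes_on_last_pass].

lanes per group: 128·1/8 = 16
N=17: ⌈17/16⌉ = 2 iters; last vl = 17 − 1×16 = 1

[iterations, last_vl] = [2, 1]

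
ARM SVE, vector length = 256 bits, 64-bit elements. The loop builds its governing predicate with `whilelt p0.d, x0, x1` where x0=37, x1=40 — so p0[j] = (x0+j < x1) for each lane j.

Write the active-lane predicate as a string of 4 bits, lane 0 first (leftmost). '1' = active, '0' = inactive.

lane count: 256 div 64 = 4
whilelt: lane j active iff 37+j < 40 → j < 3 → 3 active
bits (lane 0 leftmost): 1110

predicate = 1110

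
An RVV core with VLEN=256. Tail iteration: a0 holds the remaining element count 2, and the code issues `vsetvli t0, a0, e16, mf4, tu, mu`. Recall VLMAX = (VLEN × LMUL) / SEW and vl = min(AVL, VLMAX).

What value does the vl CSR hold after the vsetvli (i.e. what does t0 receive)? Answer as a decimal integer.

VLMAX = (256 × 1/4) / 16 = 4 lanes
vl = min(AVL, VLMAX) = min(2, 4) = 2

vl = 2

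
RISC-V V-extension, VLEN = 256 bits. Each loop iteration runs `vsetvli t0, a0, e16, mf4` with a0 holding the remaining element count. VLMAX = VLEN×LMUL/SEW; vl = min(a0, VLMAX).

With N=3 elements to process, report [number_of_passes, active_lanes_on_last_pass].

VLMAX = (256 × 1/4) / 16 = 4 lanes
iterations = ceil(3/4) = 1; final-pass vl = 3

[iterations, last_vl] = [1, 3]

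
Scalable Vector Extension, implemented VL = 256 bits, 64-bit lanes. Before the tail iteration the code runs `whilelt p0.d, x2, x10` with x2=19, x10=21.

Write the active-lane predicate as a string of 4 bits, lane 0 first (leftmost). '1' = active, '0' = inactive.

256-bit reg / 64-bit elem → 4 lanes
whilelt: lane j active iff 19+j < 21 → j < 2 → 2 active
bits (lane 0 leftmost): 1100

predicate = 1100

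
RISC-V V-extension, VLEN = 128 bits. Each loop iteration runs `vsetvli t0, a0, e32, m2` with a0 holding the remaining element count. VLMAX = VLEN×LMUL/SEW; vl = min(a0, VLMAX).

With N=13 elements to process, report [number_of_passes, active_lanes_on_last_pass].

[iterations, last_vl] = [2, 5]

VLMAX = VLEN×LMUL/SEW = 128×2/32 = 8
iterations = ceil(13/8) = 2; final-pass vl = 5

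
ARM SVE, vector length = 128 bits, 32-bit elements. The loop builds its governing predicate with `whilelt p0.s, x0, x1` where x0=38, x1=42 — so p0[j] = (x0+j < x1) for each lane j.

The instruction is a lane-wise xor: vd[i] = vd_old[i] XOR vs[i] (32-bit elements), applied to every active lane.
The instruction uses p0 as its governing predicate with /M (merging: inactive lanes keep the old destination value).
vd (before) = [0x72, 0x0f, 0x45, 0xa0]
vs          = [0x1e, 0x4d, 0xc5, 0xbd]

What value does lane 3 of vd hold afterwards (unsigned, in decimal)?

vd[3] = 29

lane count: 128 div 32 = 4
p0[j] = (38+j < 42); true for j=0..3 → 4 lanes set
lane  0: xor(0x72,0x1e) ⇒ 0x6c
lane  1: xor(0x0f,0x4d) ⇒ 0x42
lane  2: xor(0x45,0xc5) ⇒ 0x80
lane  3: xor(0xa0,0xbd) ⇒ 0x1d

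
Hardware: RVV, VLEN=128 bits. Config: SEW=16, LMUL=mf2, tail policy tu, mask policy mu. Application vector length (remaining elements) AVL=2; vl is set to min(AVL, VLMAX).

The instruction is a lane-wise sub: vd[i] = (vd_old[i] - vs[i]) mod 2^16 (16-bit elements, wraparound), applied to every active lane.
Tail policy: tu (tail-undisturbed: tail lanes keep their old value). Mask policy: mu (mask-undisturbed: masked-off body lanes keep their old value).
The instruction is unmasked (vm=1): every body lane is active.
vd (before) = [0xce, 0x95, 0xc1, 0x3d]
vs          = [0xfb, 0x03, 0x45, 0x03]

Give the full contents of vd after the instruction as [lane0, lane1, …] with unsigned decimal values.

lanes per group: 128·1/2/16 = 4
AVL=2 ≤ VLMAX=4, so vl = 2
  i=0: sub(0xce,0xfb) → 65491
  i=1: sub(0x95,0x03) → 146
  i=2: tail/keep → 193
  i=3: tail/keep → 61

vd = [65491, 146, 193, 61]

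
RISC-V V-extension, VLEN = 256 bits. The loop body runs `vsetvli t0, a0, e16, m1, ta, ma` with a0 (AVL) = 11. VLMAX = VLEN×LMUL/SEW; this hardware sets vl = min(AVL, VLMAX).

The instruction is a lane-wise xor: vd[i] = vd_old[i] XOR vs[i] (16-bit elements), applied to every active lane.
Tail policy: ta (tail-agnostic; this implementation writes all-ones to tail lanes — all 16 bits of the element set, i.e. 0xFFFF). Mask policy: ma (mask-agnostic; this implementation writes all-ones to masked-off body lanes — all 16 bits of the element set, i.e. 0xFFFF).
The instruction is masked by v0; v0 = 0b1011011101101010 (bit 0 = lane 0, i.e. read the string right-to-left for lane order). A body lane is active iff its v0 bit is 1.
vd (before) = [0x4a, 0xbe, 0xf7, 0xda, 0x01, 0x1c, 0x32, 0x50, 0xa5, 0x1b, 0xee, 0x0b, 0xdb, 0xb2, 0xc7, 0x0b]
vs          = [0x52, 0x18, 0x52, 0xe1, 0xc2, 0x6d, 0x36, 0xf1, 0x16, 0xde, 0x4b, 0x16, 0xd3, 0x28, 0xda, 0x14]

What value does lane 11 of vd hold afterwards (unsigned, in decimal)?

VLMAX = (256 × 1) / 16 = 16 lanes
vl = min(AVL, VLMAX) = min(11, 16) = 11
  i=0: mask-off/ones → 65535
  i=1: xor(0xbe,0x18) → 166
  i=2: mask-off/ones → 65535
  i=3: xor(0xda,0xe1) → 59
  i=4: mask-off/ones → 65535
  i=5: xor(0x1c,0x6d) → 113
  i=6: xor(0x32,0x36) → 4
  i=7: mask-off/ones → 65535
  i=8: xor(0xa5,0x16) → 179
  i=9: xor(0x1b,0xde) → 197
  i=10: xor(0xee,0x4b) → 165
  i=11: tail/ones → 65535
  i=12: tail/ones → 65535
  i=13: tail/ones → 65535
  i=14: tail/ones → 65535
  i=15: tail/ones → 65535

vd[11] = 65535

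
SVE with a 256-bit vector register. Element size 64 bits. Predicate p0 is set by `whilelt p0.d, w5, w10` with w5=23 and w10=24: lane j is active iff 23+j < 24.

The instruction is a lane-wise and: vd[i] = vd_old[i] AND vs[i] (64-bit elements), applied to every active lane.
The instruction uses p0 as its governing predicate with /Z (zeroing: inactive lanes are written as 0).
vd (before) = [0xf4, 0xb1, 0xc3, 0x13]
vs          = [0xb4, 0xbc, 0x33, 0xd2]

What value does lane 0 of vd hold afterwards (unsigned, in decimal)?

lane count: 256 div 64 = 4
whilelt: lane j active iff 23+j < 24 → j < 1 → 1 active
[0] and(0xf4,0xb4) = 0xb4
[1] tail/zero = 0x00
[2] tail/zero = 0x00
[3] tail/zero = 0x00

vd[0] = 180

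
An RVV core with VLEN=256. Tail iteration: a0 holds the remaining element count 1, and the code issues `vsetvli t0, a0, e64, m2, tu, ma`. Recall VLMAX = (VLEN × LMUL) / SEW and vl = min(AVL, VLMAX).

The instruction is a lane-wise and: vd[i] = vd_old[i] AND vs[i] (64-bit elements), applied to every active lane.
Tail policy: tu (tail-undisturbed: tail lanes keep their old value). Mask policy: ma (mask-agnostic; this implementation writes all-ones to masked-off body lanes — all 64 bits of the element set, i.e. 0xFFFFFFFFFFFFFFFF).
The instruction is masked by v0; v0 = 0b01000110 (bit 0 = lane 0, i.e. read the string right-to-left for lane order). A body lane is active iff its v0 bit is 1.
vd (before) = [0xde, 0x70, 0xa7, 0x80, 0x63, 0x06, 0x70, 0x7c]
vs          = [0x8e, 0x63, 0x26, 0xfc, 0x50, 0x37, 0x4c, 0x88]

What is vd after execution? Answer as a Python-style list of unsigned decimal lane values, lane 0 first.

vd = [18446744073709551615, 112, 167, 128, 99, 6, 112, 124]

VLMAX = VLEN×LMUL/SEW = 256×2/64 = 8
vl ← min(1, 8) = 1
  i=0: mask-off/ones → 18446744073709551615
  i=1: tail/keep → 112
  i=2: tail/keep → 167
  i=3: tail/keep → 128
  i=4: tail/keep → 99
  i=5: tail/keep → 6
  i=6: tail/keep → 112
  i=7: tail/keep → 124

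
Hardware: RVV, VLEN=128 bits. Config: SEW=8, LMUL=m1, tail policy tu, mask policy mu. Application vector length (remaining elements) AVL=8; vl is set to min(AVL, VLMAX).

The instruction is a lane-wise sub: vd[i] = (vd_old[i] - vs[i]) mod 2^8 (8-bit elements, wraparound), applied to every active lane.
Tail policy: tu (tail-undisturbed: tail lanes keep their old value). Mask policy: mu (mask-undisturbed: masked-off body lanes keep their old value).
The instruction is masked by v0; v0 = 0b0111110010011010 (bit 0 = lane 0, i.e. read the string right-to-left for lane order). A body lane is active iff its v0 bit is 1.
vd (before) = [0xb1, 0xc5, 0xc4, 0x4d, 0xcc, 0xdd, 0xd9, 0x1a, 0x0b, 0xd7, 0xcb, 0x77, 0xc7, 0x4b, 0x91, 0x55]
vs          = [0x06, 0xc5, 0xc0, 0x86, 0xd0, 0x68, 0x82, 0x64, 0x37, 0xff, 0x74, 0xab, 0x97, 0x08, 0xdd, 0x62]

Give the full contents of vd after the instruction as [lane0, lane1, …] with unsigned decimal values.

VLMAX = VLEN×LMUL/SEW = 128×1/8 = 16
AVL=8 ≤ VLMAX=16, so vl = 8
lane  0: mask-off/keep ⇒ 0xb1
lane  1: sub(0xc5,0xc5) ⇒ 0x00
lane  2: mask-off/keep ⇒ 0xc4
lane  3: sub(0x4d,0x86) ⇒ 0xc7
lane  4: sub(0xcc,0xd0) ⇒ 0xfc
lane  5: mask-off/keep ⇒ 0xdd
lane  6: mask-off/keep ⇒ 0xd9
lane  7: sub(0x1a,0x64) ⇒ 0xb6
lane  8: tail/keep ⇒ 0x0b
lane  9: tail/keep ⇒ 0xd7
lane 10: tail/keep ⇒ 0xcb
lane 11: tail/keep ⇒ 0x77
lane 12: tail/keep ⇒ 0xc7
lane 13: tail/keep ⇒ 0x4b
lane 14: tail/keep ⇒ 0x91
lane 15: tail/keep ⇒ 0x55

vd = [177, 0, 196, 199, 252, 221, 217, 182, 11, 215, 203, 119, 199, 75, 145, 85]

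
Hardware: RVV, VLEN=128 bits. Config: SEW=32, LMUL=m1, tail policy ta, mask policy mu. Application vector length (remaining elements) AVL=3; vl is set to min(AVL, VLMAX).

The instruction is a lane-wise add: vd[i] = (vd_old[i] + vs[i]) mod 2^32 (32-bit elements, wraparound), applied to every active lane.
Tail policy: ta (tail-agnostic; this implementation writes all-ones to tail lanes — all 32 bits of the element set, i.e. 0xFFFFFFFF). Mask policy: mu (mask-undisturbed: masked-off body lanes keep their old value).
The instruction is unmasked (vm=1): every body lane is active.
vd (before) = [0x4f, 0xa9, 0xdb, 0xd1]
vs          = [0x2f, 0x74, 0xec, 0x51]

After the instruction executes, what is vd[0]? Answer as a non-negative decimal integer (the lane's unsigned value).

lanes per group: 128·1/32 = 4
vl = min(AVL, VLMAX) = min(3, 4) = 3
[0] add(0x4f,0x2f) = 0x7e
[1] add(0xa9,0x74) = 0x11d
[2] add(0xdb,0xec) = 0x1c7
[3] tail/ones = 0xffffffff

vd[0] = 126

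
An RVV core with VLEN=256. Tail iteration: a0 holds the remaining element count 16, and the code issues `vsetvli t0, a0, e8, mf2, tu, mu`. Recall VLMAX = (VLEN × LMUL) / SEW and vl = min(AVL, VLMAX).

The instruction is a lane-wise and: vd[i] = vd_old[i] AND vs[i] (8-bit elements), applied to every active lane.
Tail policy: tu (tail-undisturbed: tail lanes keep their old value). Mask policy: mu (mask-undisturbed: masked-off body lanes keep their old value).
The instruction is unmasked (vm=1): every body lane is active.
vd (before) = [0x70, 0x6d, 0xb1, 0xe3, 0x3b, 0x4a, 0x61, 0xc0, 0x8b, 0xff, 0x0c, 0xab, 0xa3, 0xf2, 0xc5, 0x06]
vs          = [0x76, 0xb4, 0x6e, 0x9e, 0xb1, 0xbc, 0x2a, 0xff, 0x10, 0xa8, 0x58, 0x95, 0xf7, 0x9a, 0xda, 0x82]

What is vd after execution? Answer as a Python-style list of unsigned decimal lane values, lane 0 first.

vd = [112, 36, 32, 130, 49, 8, 32, 192, 0, 168, 8, 129, 163, 146, 192, 2]

lanes per group: 256·1/2/8 = 16
vl ← min(16, 16) = 16
vd[0] and(0x70,0x76) -> 0x70
vd[1] and(0x6d,0xb4) -> 0x24
vd[2] and(0xb1,0x6e) -> 0x20
vd[3] and(0xe3,0x9e) -> 0x82
vd[4] and(0x3b,0xb1) -> 0x31
vd[5] and(0x4a,0xbc) -> 0x08
vd[6] and(0x61,0x2a) -> 0x20
vd[7] and(0xc0,0xff) -> 0xc0
vd[8] and(0x8b,0x10) -> 0x00
vd[9] and(0xff,0xa8) -> 0xa8
vd[10] and(0x0c,0x58) -> 0x08
vd[11] and(0xab,0x95) -> 0x81
vd[12] and(0xa3,0xf7) -> 0xa3
vd[13] and(0xf2,0x9a) -> 0x92
vd[14] and(0xc5,0xda) -> 0xc0
vd[15] and(0x06,0x82) -> 0x02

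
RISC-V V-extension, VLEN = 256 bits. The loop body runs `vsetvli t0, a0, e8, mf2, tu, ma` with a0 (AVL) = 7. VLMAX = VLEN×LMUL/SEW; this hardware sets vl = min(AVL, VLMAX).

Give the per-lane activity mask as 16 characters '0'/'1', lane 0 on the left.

predicate = 1111111000000000

VLMAX = (256 × 1/2) / 8 = 16 lanes
AVL=7 ≤ VLMAX=16, so vl = 7
bits (lane 0 leftmost): 1111111000000000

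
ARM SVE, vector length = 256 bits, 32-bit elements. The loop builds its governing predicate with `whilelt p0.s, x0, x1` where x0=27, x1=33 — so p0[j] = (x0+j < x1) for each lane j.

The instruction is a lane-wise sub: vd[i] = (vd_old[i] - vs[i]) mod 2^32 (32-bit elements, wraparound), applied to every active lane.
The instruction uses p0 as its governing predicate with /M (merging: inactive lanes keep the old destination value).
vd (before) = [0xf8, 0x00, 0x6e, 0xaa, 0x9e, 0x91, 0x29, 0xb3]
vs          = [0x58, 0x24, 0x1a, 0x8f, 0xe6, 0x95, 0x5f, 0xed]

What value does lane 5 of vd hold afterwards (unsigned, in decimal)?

lane count: 256 div 32 = 8
whilelt: lane j active iff 27+j < 33 → j < 6 → 6 active
[0] sub(0xf8,0x58) = 0xa0
[1] sub(0x00,0x24) = 0xffffffdc
[2] sub(0x6e,0x1a) = 0x54
[3] sub(0xaa,0x8f) = 0x1b
[4] sub(0x9e,0xe6) = 0xffffffb8
[5] sub(0x91,0x95) = 0xfffffffc
[6] tail/keep = 0x29
[7] tail/keep = 0xb3

vd[5] = 4294967292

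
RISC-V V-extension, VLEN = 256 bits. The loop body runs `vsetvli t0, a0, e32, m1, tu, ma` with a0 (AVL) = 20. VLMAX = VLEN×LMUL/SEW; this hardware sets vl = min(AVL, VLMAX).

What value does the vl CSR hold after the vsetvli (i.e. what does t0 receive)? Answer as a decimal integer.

vl = 8

VLMAX = (256 × 1) / 32 = 8 lanes
AVL=20 > VLMAX=8, so vl = 8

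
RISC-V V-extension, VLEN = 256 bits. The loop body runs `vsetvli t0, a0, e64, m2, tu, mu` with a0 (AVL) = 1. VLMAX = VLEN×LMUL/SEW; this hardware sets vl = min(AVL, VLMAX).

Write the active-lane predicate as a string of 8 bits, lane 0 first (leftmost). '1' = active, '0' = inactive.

lanes per group: 256·2/64 = 8
AVL=1 ≤ VLMAX=8, so vl = 1
bits (lane 0 leftmost): 10000000

predicate = 10000000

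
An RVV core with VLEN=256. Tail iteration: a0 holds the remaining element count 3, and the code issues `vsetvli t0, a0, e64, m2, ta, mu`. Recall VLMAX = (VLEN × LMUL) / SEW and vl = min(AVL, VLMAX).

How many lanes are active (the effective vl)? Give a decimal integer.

vl = 3

lanes per group: 256·2/64 = 8
AVL=3 ≤ VLMAX=8, so vl = 3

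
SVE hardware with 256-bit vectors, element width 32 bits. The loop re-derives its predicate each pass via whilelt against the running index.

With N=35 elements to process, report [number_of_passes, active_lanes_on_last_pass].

lane count: 256 div 32 = 8
iterations = ceil(35/8) = 5; final-pass vl = 3

[iterations, last_vl] = [5, 3]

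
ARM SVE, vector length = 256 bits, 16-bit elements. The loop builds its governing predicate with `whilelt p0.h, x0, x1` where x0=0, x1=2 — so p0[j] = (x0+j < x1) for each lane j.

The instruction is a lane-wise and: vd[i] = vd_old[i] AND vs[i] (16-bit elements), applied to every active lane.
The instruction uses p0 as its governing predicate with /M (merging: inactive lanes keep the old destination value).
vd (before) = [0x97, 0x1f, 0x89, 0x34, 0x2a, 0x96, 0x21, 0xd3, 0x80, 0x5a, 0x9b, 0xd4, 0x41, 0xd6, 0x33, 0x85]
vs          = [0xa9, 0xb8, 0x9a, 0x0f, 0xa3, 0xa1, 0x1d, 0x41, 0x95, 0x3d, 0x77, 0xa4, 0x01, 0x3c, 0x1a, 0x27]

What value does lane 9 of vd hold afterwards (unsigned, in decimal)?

vd[9] = 90

register lanes = 256/16 = 16
active while 0+j < 2, i.e. j ∈ [0,2) capped at 16 ⇒ 2
vd[0] and(0x97,0xa9) -> 0x81
vd[1] and(0x1f,0xb8) -> 0x18
vd[2] tail/keep -> 0x89
vd[3] tail/keep -> 0x34
vd[4] tail/keep -> 0x2a
vd[5] tail/keep -> 0x96
vd[6] tail/keep -> 0x21
vd[7] tail/keep -> 0xd3
vd[8] tail/keep -> 0x80
vd[9] tail/keep -> 0x5a
vd[10] tail/keep -> 0x9b
vd[11] tail/keep -> 0xd4
vd[12] tail/keep -> 0x41
vd[13] tail/keep -> 0xd6
vd[14] tail/keep -> 0x33
vd[15] tail/keep -> 0x85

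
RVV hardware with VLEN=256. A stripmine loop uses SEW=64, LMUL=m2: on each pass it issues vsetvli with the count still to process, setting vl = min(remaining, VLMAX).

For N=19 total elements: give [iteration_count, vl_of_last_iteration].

VLMAX = VLEN×LMUL/SEW = 256×2/64 = 8
19 elements at 8/iter → 3 passes, remainder 3 on the last

[iterations, last_vl] = [3, 3]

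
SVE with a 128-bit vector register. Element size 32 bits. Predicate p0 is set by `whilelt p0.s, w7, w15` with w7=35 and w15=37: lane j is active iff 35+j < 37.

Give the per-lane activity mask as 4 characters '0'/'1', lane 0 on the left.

predicate = 1100

lane count: 128 div 32 = 4
active while 35+j < 37, i.e. j ∈ [0,2) capped at 4 ⇒ 2
bits (lane 0 leftmost): 1100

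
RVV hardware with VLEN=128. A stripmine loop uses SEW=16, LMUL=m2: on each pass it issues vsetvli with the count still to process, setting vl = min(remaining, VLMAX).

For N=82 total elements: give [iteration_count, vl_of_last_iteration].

VLMAX = (128 × 2) / 16 = 16 lanes
82 elements at 16/iter → 6 passes, remainder 2 on the last

[iterations, last_vl] = [6, 2]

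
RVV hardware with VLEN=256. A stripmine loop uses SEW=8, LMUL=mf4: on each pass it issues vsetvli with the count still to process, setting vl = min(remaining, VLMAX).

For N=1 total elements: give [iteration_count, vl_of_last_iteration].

VLMAX = VLEN×LMUL/SEW = 256×1/4/8 = 8
N=1: ⌈1/8⌉ = 1 iters; last vl = 1 − 0×8 = 1

[iterations, last_vl] = [1, 1]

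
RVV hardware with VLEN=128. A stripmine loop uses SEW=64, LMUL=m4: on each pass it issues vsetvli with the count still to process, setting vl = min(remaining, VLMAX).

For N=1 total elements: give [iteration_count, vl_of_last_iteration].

lanes per group: 128·4/64 = 8
iterations = ceil(1/8) = 1; final-pass vl = 1

[iterations, last_vl] = [1, 1]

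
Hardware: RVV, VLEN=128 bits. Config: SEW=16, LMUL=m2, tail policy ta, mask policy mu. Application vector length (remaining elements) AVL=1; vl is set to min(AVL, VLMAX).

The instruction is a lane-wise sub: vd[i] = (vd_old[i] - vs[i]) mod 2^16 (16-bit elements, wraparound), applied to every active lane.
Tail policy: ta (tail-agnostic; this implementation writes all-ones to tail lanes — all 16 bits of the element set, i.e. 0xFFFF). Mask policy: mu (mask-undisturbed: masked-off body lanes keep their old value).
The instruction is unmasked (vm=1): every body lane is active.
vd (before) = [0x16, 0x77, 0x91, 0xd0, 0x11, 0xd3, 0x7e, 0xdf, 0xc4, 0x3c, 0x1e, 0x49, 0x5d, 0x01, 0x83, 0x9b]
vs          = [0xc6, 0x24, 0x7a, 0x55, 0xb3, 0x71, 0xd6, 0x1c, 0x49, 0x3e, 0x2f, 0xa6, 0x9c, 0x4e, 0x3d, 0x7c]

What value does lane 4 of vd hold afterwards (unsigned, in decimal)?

VLMAX = VLEN×LMUL/SEW = 128×2/16 = 16
vl = min(AVL, VLMAX) = min(1, 16) = 1
vd[0] sub(0x16,0xc6) -> 0xff50
vd[1] tail/ones -> 0xffff
vd[2] tail/ones -> 0xffff
vd[3] tail/ones -> 0xffff
vd[4] tail/ones -> 0xffff
vd[5] tail/ones -> 0xffff
vd[6] tail/ones -> 0xffff
vd[7] tail/ones -> 0xffff
vd[8] tail/ones -> 0xffff
vd[9] tail/ones -> 0xffff
vd[10] tail/ones -> 0xffff
vd[11] tail/ones -> 0xffff
vd[12] tail/ones -> 0xffff
vd[13] tail/ones -> 0xffff
vd[14] tail/ones -> 0xffff
vd[15] tail/ones -> 0xffff

vd[4] = 65535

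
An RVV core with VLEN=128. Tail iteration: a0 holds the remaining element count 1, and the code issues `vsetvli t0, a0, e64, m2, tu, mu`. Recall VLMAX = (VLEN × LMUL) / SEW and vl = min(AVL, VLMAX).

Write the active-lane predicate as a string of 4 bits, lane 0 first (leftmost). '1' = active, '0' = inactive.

predicate = 1000

VLMAX = VLEN×LMUL/SEW = 128×2/64 = 4
vl = min(AVL, VLMAX) = min(1, 4) = 1
bits (lane 0 leftmost): 1000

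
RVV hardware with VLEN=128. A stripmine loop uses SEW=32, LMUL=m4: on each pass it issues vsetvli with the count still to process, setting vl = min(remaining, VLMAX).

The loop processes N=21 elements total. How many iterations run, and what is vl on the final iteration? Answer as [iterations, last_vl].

lanes per group: 128·4/32 = 16
iterations = ceil(21/16) = 2; final-pass vl = 5

[iterations, last_vl] = [2, 5]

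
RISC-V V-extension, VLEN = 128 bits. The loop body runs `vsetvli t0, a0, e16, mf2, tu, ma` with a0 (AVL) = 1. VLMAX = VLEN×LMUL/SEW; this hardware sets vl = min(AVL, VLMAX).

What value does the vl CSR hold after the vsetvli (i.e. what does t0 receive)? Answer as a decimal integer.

vl = 1

VLMAX = (128 × 1/2) / 16 = 4 lanes
AVL=1 ≤ VLMAX=4, so vl = 1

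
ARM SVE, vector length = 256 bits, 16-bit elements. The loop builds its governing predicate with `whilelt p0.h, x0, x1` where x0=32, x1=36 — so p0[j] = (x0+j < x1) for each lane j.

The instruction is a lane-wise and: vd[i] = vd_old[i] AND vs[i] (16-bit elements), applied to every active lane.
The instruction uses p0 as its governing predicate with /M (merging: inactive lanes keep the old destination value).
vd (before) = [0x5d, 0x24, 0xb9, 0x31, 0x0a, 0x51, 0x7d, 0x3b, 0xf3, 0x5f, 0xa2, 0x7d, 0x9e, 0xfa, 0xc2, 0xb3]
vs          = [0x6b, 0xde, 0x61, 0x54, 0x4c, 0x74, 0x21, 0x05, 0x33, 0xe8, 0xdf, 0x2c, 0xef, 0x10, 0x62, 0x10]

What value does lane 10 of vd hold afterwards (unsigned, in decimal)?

vd[10] = 162

256-bit reg / 16-bit elem → 16 lanes
p0[j] = (32+j < 36); true for j=0..3 → 4 lanes set
vd[0] and(0x5d,0x6b) -> 0x49
vd[1] and(0x24,0xde) -> 0x04
vd[2] and(0xb9,0x61) -> 0x21
vd[3] and(0x31,0x54) -> 0x10
vd[4] tail/keep -> 0x0a
vd[5] tail/keep -> 0x51
vd[6] tail/keep -> 0x7d
vd[7] tail/keep -> 0x3b
vd[8] tail/keep -> 0xf3
vd[9] tail/keep -> 0x5f
vd[10] tail/keep -> 0xa2
vd[11] tail/keep -> 0x7d
vd[12] tail/keep -> 0x9e
vd[13] tail/keep -> 0xfa
vd[14] tail/keep -> 0xc2
vd[15] tail/keep -> 0xb3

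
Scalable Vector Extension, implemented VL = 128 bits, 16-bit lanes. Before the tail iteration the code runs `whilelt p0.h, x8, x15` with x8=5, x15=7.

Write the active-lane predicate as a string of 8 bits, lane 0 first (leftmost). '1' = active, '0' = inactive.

128-bit reg / 16-bit elem → 8 lanes
active while 5+j < 7, i.e. j ∈ [0,2) capped at 8 ⇒ 2
bits (lane 0 leftmost): 11000000

predicate = 11000000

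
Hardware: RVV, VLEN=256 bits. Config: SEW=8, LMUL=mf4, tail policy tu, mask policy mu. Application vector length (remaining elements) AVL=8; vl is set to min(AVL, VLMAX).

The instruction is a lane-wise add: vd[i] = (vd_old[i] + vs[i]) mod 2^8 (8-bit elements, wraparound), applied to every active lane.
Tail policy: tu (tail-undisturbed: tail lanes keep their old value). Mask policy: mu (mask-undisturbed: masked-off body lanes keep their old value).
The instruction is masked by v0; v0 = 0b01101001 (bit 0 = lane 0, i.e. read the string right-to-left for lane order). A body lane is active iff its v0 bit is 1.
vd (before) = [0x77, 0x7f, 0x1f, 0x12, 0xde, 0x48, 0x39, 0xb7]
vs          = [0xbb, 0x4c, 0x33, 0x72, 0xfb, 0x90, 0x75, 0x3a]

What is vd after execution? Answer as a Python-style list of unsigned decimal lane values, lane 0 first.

VLMAX = (256 × 1/4) / 8 = 8 lanes
vl = min(AVL, VLMAX) = min(8, 8) = 8
vd[0] add(0x77,0xbb) -> 0x32
vd[1] mask-off/keep -> 0x7f
vd[2] mask-off/keep -> 0x1f
vd[3] add(0x12,0x72) -> 0x84
vd[4] mask-off/keep -> 0xde
vd[5] add(0x48,0x90) -> 0xd8
vd[6] add(0x39,0x75) -> 0xae
vd[7] mask-off/keep -> 0xb7

vd = [50, 127, 31, 132, 222, 216, 174, 183]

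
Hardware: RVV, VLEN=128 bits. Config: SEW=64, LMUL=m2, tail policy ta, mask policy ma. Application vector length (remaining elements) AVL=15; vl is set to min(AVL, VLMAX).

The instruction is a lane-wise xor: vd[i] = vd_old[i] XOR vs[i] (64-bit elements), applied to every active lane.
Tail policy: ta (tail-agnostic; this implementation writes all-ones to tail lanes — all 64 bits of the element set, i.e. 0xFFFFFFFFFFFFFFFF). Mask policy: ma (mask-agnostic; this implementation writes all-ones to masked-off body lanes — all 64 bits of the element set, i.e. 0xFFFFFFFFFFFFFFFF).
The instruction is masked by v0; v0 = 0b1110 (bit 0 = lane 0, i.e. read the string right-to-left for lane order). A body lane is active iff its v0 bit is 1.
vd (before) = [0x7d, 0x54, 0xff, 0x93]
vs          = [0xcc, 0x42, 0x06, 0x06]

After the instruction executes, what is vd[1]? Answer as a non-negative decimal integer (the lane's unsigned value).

VLMAX = VLEN×LMUL/SEW = 128×2/64 = 4
vl = min(AVL, VLMAX) = min(15, 4) = 4
  i=0: mask-off/ones → 18446744073709551615
  i=1: xor(0x54,0x42) → 22
  i=2: xor(0xff,0x06) → 249
  i=3: xor(0x93,0x06) → 149

vd[1] = 22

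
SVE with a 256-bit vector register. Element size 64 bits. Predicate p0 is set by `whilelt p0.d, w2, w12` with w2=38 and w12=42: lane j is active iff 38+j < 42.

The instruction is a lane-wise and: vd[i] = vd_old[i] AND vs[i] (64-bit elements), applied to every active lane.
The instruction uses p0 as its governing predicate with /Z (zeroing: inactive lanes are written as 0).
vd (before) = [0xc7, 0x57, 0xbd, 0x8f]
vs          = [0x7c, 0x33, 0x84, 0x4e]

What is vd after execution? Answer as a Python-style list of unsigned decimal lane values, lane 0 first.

256-bit reg / 64-bit elem → 4 lanes
p0[j] = (38+j < 42); true for j=0..3 → 4 lanes set
vd[0] and(0xc7,0x7c) -> 0x44
vd[1] and(0x57,0x33) -> 0x13
vd[2] and(0xbd,0x84) -> 0x84
vd[3] and(0x8f,0x4e) -> 0x0e

vd = [68, 19, 132, 14]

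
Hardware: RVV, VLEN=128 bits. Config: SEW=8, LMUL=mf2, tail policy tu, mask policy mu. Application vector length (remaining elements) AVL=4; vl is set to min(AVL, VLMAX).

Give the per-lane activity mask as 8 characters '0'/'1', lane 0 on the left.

lanes per group: 128·1/2/8 = 8
AVL=4 ≤ VLMAX=8, so vl = 4
bits (lane 0 leftmost): 11110000

predicate = 11110000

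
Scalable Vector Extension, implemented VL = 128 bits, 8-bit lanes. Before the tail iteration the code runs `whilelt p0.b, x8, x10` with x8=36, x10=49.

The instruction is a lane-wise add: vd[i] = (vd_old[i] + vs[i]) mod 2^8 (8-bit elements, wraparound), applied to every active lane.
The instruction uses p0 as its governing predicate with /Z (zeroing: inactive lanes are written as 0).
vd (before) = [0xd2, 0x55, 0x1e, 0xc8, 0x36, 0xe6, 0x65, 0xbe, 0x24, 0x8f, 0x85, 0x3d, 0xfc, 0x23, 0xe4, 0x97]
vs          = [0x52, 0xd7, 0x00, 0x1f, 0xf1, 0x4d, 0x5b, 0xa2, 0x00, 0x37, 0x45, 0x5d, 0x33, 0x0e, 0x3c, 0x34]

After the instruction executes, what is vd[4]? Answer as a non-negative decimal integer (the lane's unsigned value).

vd[4] = 39

lane count: 128 div 8 = 16
whilelt: lane j active iff 36+j < 49 → j < 13 → 13 active
vd[0] add(0xd2,0x52) -> 0x24
vd[1] add(0x55,0xd7) -> 0x2c
vd[2] add(0x1e,0x00) -> 0x1e
vd[3] add(0xc8,0x1f) -> 0xe7
vd[4] add(0x36,0xf1) -> 0x27
vd[5] add(0xe6,0x4d) -> 0x33
vd[6] add(0x65,0x5b) -> 0xc0
vd[7] add(0xbe,0xa2) -> 0x60
vd[8] add(0x24,0x00) -> 0x24
vd[9] add(0x8f,0x37) -> 0xc6
vd[10] add(0x85,0x45) -> 0xca
vd[11] add(0x3d,0x5d) -> 0x9a
vd[12] add(0xfc,0x33) -> 0x2f
vd[13] tail/zero -> 0x00
vd[14] tail/zero -> 0x00
vd[15] tail/zero -> 0x00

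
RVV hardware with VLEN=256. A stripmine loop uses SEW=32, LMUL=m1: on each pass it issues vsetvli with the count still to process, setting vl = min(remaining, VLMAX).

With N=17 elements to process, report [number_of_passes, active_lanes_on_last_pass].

VLMAX = (256 × 1) / 32 = 8 lanes
N=17: ⌈17/8⌉ = 3 iters; last vl = 17 − 2×8 = 1

[iterations, last_vl] = [3, 1]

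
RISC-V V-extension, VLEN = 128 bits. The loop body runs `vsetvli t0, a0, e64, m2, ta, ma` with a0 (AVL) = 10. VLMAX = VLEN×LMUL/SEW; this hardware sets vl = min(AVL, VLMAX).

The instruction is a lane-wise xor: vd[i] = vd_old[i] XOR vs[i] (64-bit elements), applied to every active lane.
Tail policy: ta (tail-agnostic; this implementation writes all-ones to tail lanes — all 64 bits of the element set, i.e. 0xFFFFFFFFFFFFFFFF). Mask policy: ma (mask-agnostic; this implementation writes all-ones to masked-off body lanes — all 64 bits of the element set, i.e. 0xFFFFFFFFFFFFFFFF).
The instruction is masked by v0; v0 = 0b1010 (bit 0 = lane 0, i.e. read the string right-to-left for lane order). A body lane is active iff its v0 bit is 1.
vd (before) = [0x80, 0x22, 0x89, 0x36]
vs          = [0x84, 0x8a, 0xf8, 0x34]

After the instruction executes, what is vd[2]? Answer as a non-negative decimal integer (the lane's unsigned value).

vd[2] = 18446744073709551615

VLMAX = VLEN×LMUL/SEW = 128×2/64 = 4
vl = min(AVL, VLMAX) = min(10, 4) = 4
  i=0: mask-off/ones → 18446744073709551615
  i=1: xor(0x22,0x8a) → 168
  i=2: mask-off/ones → 18446744073709551615
  i=3: xor(0x36,0x34) → 2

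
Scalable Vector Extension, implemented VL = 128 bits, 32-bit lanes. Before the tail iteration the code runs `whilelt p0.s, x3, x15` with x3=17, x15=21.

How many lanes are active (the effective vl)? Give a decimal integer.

vl = 4

128-bit reg / 32-bit elem → 4 lanes
active while 17+j < 21, i.e. j ∈ [0,4) capped at 4 ⇒ 4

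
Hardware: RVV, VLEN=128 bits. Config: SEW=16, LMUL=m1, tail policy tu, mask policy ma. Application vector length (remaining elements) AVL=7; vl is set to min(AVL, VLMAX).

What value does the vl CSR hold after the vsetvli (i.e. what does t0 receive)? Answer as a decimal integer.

lanes per group: 128·1/16 = 8
vl = min(AVL, VLMAX) = min(7, 8) = 7

vl = 7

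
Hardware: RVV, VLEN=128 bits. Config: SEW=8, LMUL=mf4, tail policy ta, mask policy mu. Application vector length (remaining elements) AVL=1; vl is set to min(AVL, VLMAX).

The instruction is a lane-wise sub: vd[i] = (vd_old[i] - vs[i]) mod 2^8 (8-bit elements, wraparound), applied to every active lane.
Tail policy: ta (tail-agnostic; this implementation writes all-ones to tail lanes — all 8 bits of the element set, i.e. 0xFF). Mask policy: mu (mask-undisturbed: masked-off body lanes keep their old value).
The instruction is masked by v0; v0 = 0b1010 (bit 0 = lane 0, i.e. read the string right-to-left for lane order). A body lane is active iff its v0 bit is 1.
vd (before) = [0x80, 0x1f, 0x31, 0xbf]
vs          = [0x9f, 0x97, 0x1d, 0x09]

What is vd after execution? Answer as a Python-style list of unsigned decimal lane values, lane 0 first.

lanes per group: 128·1/4/8 = 4
vl = min(AVL, VLMAX) = min(1, 4) = 1
vd[0] mask-off/keep -> 0x80
vd[1] tail/ones -> 0xff
vd[2] tail/ones -> 0xff
vd[3] tail/ones -> 0xff

vd = [128, 255, 255, 255]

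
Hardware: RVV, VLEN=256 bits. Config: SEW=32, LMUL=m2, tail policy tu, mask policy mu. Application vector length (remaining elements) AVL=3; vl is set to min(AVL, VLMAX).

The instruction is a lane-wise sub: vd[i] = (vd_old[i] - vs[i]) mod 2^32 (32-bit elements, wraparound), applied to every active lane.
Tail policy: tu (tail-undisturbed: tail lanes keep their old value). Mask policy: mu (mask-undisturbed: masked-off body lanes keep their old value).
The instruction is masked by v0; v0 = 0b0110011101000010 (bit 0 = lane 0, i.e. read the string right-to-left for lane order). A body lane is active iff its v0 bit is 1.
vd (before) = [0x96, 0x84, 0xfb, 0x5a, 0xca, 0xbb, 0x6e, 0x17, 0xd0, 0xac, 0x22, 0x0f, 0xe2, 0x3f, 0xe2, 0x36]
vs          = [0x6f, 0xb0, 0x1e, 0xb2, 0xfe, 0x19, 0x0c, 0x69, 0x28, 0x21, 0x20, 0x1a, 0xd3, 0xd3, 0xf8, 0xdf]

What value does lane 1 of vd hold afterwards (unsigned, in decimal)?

vd[1] = 4294967252

VLMAX = (256 × 2) / 32 = 16 lanes
vl = min(AVL, VLMAX) = min(3, 16) = 3
lane  0: mask-off/keep ⇒ 0x96
lane  1: sub(0x84,0xb0) ⇒ 0xffffffd4
lane  2: mask-off/keep ⇒ 0xfb
lane  3: tail/keep ⇒ 0x5a
lane  4: tail/keep ⇒ 0xca
lane  5: tail/keep ⇒ 0xbb
lane  6: tail/keep ⇒ 0x6e
lane  7: tail/keep ⇒ 0x17
lane  8: tail/keep ⇒ 0xd0
lane  9: tail/keep ⇒ 0xac
lane 10: tail/keep ⇒ 0x22
lane 11: tail/keep ⇒ 0x0f
lane 12: tail/keep ⇒ 0xe2
lane 13: tail/keep ⇒ 0x3f
lane 14: tail/keep ⇒ 0xe2
lane 15: tail/keep ⇒ 0x36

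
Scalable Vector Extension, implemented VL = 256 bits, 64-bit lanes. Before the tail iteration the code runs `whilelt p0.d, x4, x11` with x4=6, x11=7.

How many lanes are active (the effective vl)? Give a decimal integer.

vl = 1

register lanes = 256/64 = 4
whilelt: lane j active iff 6+j < 7 → j < 1 → 1 active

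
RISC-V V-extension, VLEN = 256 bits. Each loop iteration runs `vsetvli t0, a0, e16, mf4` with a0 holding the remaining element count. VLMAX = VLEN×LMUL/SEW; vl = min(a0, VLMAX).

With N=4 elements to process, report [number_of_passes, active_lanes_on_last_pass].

lanes per group: 256·1/4/16 = 4
iterations = ceil(4/4) = 1; final-pass vl = 4

[iterations, last_vl] = [1, 4]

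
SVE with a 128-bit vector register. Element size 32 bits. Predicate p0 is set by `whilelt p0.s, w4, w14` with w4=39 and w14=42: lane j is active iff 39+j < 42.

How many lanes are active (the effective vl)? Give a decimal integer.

register lanes = 128/32 = 4
p0[j] = (39+j < 42); true for j=0..2 → 3 lanes set

vl = 3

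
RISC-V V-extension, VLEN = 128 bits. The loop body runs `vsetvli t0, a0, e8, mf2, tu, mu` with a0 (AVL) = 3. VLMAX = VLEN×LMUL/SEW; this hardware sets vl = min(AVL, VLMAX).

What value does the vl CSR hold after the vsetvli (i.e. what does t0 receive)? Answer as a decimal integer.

lanes per group: 128·1/2/8 = 8
AVL=3 ≤ VLMAX=8, so vl = 3

vl = 3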